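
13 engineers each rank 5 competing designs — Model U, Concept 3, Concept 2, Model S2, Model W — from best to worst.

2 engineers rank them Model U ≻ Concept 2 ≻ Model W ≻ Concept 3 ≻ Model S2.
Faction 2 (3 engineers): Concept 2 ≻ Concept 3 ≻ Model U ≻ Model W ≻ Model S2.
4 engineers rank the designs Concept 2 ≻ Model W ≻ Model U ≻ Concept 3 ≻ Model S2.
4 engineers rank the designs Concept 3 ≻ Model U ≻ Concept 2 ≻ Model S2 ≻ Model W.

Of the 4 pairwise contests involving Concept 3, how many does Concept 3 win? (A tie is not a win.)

Concept 3 against each rival (13 engineers):
Concept 3 vs Model U: 7 to 6, Concept 3.
Concept 3 vs Concept 2: 4 to 9, Concept 2.
Concept 3 vs Model S2: Concept 3 preferred on 2+3+4+4 = 13 ballots; Concept 3 wins 13–0.
Concept 3 vs Model W: Concept 3 is ranked higher on 3+4 = 7 ballots, Model W on 6. Concept 3 wins 7–6.
Concept 3 beats Model U, Model S2, Model W; loses to Concept 2 — 3 pairwise wins.

3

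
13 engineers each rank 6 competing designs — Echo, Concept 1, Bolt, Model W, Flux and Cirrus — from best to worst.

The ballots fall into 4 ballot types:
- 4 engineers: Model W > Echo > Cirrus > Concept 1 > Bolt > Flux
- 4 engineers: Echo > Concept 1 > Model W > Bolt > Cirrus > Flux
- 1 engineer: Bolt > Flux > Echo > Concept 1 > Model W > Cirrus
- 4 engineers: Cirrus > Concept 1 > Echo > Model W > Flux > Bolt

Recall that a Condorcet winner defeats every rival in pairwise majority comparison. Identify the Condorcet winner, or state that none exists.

Pairwise majorities:
Echo vs Concept 1: Echo is ranked higher on 4+4+1 = 9 ballots, Concept 1 on 4. Echo wins 9–4.
Echo vs Bolt: Echo is ranked higher on 4+4+4 = 12 ballots, Bolt on 1. Echo wins 12–1.
Echo vs Model W: Echo is ranked higher on 4+1+4 = 9 ballots, Model W on 4. Echo wins 9–4.
Echo vs Flux: 12 to 1, Echo.
Echo vs Cirrus: 4+4+1 = 9 for Echo, 4 for Cirrus — Echo by 9–4.
Concept 1 vs Bolt: Concept 1 is ranked higher on 4+4+4 = 12 ballots, Bolt on 1. Concept 1 wins 12–1.
Concept 1 vs Model W: Concept 1 preferred on 4+1+4 = 9 ballots; Concept 1 wins 9–4.
Concept 1 vs Flux: Concept 1 wins 12–1.
Concept 1 vs Cirrus: Cirrus wins 8–5.
Bolt vs Model W: 1 for Bolt, 12 for Model W — Model W by 12–1.
Bolt vs Flux: 4+4+1 = 9 for Bolt, 4 for Flux — Bolt by 9–4.
Bolt vs Cirrus: Cirrus wins 8–5.
Model W vs Flux: 12 to 1, Model W.
Model W vs Cirrus: 4+4+1 = 9 for Model W, 4 for Cirrus — Model W by 9–4.
Flux vs Cirrus: 1 to 12, Cirrus.
Echo beats each of Concept 1, Bolt, Model W, Flux, Cirrus — Echo is the Condorcet winner.

Echo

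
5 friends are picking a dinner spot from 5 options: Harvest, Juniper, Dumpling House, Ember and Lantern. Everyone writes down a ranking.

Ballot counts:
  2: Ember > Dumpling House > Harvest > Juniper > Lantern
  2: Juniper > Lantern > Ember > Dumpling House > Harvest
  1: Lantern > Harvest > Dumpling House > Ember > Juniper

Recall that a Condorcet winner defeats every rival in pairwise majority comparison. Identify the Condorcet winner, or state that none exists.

none

Check each pair by majority over 5 ballots:
Harvest–Juniper: Harvest 3–2.
Harvest vs Dumpling House: Dumpling House, 4–1.
Harvest–Ember: Ember 4–1.
Harvest vs Lantern: Lantern, 3–2.
Juniper vs Dumpling House: Dumpling House, 3–2.
Juniper vs Ember: Ember, 3–2.
Juniper vs Lantern: Juniper, 4–1.
Dumpling House vs Ember: Ember, 4–1.
Dumpling House vs Lantern: Lantern, 3–2.
Ember vs Lantern: Lantern wins 3–2.
No restaurant is unbeaten: Harvest loses to Dumpling House; Juniper loses to Harvest; Dumpling House loses to Ember; Ember loses to Lantern; Lantern loses to Juniper. In particular Harvest beats Juniper beats Lantern beats Harvest is a majority cycle — no Condorcet winner exists.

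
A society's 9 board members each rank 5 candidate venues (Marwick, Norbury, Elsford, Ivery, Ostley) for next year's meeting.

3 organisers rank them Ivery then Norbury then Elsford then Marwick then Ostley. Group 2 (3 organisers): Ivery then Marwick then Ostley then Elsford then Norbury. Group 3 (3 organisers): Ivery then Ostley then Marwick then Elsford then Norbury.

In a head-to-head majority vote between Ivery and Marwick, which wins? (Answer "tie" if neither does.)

Ivery

Ballots ranking Ivery above Marwick: 3 + 3 + 3 = 9.
Ballots ranking Marwick above Ivery: 9 − 9 = 0.
Ivery wins the head-to-head 9–0.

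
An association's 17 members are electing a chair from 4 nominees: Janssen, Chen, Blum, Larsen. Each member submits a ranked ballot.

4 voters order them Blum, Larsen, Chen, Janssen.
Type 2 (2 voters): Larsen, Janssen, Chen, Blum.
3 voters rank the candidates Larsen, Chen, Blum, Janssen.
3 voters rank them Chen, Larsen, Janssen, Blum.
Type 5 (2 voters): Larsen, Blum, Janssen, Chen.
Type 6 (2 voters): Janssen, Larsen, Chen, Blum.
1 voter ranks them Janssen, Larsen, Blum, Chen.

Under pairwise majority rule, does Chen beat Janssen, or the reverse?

Chen

Ballots ranking Chen above Janssen: 4 + 3 + 3 = 10.
Ballots ranking Janssen above Chen: 17 − 10 = 7.
Chen wins the head-to-head 10–7.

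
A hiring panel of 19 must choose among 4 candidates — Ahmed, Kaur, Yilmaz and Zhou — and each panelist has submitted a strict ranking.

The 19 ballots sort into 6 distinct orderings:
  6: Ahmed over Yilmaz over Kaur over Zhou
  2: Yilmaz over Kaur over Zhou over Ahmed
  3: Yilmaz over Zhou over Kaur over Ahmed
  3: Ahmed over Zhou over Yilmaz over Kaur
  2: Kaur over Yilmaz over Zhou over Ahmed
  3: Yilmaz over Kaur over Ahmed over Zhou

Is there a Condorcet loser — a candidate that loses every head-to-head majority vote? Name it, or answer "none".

Zhou

Head-to-head results (19 committee members):
Ahmed vs Kaur: Kaur, 10–9.
Ahmed vs Yilmaz: 9 to 10, Yilmaz.
Ahmed vs Zhou: Ahmed, 12–7.
Kaur vs Yilmaz: Kaur is ranked higher on 2 ballots, Yilmaz on 17. Yilmaz wins 17–2.
Kaur vs Zhou: 13 to 6, Kaur.
Yilmaz vs Zhou: Yilmaz, 16–3.
Zhou is beaten in every head-to-head and is the Condorcet loser.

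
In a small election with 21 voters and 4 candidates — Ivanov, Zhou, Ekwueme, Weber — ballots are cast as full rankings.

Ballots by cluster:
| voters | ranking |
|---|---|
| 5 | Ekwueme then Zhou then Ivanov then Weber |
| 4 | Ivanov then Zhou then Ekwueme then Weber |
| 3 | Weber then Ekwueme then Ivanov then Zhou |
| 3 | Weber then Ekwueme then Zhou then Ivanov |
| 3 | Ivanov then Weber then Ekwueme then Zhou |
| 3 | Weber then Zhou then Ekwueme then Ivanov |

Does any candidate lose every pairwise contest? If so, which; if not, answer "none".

Head-to-head results (21 voters):
Ivanov vs Zhou: Ivanov preferred on 4+3+3 = 10 ballots; Zhou wins 11–10.
Ivanov vs Ekwueme: 4+3 = 7 for Ivanov, 14 for Ekwueme — Ekwueme by 14–7.
Ivanov vs Weber: 12 to 9, Ivanov.
Zhou vs Ekwueme: 4+3 = 7 for Zhou, 14 for Ekwueme — Ekwueme by 14–7.
Zhou vs Weber: 9 to 12, Weber.
Ekwueme vs Weber: 9 to 12, Weber.
Every candidate wins at least one matchup (Ivanov beats Weber; Zhou beats Ivanov; Ekwueme beats Ivanov; Weber beats Zhou), so there is no Condorcet loser.

none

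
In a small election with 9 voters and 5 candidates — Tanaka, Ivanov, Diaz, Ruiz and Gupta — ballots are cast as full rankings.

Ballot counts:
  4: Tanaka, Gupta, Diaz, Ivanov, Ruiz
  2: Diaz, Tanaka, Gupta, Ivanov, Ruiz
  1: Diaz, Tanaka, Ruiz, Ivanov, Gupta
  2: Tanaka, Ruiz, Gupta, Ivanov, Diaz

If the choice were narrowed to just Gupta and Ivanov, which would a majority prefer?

Gupta

Ballots ranking Gupta above Ivanov: 4 + 2 + 2 = 8.
Ballots ranking Ivanov above Gupta: 9 − 8 = 1.
Gupta wins the head-to-head 8–1.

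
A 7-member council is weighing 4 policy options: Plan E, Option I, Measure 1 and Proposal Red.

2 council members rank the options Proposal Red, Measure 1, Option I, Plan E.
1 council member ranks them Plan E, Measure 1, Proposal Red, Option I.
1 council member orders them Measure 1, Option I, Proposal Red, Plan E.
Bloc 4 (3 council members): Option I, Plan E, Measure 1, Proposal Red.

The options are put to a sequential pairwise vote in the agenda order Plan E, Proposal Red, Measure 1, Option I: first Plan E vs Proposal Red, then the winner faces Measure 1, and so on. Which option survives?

Round 1: Plan E vs Proposal Red — 4–3, Plan E advances.
Round 2: Plan E vs Measure 1 — 4–3, Plan E advances.
Round 3: Plan E vs Option I — 1–6, Option I advances.
The agenda winner is Option I.

Option I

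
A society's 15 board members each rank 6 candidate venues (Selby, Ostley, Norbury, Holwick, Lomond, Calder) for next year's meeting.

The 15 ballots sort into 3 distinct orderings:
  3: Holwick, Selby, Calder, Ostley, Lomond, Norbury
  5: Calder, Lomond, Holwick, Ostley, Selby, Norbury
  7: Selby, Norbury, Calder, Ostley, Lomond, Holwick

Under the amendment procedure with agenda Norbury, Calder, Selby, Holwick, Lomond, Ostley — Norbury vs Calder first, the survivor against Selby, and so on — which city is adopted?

Round 1: Norbury vs Calder — 7–8, Calder advances.
Round 2: Calder vs Selby — 5–10, Selby advances.
Round 3: Selby vs Holwick — 7–8, Holwick advances.
Round 4: Holwick vs Lomond — 3–12, Lomond advances.
Round 5: Lomond vs Ostley — 5–10, Ostley advances.
The agenda winner is Ostley.

Ostley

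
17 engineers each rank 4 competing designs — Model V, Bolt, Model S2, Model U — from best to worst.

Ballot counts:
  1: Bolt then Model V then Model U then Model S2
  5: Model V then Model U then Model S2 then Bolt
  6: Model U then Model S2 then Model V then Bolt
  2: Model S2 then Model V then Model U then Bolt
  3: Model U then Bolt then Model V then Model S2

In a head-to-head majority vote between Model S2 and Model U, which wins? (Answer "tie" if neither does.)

Ballots ranking Model S2 above Model U: 2.
Ballots ranking Model U above Model S2: 17 − 2 = 15.
Model U wins the head-to-head 15–2.

Model U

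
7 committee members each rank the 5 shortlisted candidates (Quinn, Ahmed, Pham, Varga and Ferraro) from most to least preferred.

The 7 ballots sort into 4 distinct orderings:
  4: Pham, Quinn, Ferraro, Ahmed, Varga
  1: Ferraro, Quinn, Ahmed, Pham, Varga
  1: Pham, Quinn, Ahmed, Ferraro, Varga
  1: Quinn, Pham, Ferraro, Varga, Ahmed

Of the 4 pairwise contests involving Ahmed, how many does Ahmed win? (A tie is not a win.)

Ahmed against each rival (7 committee members):
Ahmed vs Quinn: Ahmed is ranked higher on 0 ballots, Quinn on 7. Quinn wins 7–0.
Ahmed vs Pham: Ahmed preferred on 1 ballot; Pham wins 6–1.
Ahmed vs Varga: Ahmed preferred on 4+1+1 = 6 ballots; Ahmed wins 6–1.
Ahmed vs Ferraro: Ferraro wins 6–1.
Ahmed beats Varga; loses to Quinn, Pham, Ferraro — 1 pairwise win.

1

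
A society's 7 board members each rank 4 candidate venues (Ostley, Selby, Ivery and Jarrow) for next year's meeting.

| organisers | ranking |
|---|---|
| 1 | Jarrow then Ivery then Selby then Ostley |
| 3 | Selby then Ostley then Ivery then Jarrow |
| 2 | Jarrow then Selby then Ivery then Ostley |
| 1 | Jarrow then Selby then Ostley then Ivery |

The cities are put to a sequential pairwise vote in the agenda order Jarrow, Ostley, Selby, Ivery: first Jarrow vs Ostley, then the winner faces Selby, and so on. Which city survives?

Jarrow

Round 1: Jarrow vs Ostley — 4–3, Jarrow advances.
Round 2: Jarrow vs Selby — 4–3, Jarrow advances.
Round 3: Jarrow vs Ivery — 4–3, Jarrow advances.
Jarrow survives the agenda.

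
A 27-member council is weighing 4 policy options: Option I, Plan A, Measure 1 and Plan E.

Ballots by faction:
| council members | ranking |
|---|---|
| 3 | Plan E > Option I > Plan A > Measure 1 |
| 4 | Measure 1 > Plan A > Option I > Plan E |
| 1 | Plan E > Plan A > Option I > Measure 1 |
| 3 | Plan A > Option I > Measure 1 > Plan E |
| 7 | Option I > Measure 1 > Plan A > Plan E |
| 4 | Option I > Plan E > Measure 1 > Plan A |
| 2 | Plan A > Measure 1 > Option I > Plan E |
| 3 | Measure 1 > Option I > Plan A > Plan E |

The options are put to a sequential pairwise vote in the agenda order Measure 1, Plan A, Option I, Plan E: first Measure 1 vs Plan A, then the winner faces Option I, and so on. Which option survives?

Option I

Round 1: Measure 1 vs Plan A — 18–9, Measure 1 advances.
Round 2: Measure 1 vs Option I — 9–18, Option I advances.
Round 3: Option I vs Plan E — 23–4, Option I advances.
The agenda winner is Option I.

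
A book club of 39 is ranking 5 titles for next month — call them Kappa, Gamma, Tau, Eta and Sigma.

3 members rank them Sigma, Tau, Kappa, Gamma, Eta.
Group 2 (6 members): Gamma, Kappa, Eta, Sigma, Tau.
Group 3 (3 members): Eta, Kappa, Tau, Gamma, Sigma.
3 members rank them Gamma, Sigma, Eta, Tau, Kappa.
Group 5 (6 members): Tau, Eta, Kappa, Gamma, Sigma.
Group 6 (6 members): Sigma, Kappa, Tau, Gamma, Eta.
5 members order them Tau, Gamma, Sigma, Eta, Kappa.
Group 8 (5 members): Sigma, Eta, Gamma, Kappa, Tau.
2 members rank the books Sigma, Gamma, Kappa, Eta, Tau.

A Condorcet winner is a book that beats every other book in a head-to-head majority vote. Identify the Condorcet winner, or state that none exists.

none

Pairwise majorities:
Kappa–Gamma: Gamma 21–18.
Kappa–Tau: Kappa 22–17.
Kappa vs Eta: Kappa is ranked higher on 3+6+6+2 = 17 ballots, Eta on 22. Eta wins 22–17.
Kappa–Sigma: Sigma 24–15.
Gamma vs Tau: Gamma preferred on 6+3+5+2 = 16 ballots; Tau wins 23–16.
Gamma vs Eta: Gamma is ranked higher on 3+6+3+6+5+2 = 25 ballots, Eta on 14. Gamma wins 25–14.
Gamma vs Sigma: Gamma, 23–16.
Tau vs Eta: Tau is ranked higher on 3+6+6+5 = 20 ballots, Eta on 19. Tau wins 20–19.
Tau vs Sigma: Tau is ranked higher on 3+6+5 = 14 ballots, Sigma on 25. Sigma wins 25–14.
Eta vs Sigma: Eta preferred on 6+3+6 = 15 ballots; Sigma wins 24–15.
No book is unbeaten: Kappa loses to Gamma; Gamma loses to Tau; Tau loses to Kappa; Eta loses to Gamma; Sigma loses to Gamma. In particular Kappa beats Tau beats Gamma beats Kappa is a majority cycle — no Condorcet winner exists.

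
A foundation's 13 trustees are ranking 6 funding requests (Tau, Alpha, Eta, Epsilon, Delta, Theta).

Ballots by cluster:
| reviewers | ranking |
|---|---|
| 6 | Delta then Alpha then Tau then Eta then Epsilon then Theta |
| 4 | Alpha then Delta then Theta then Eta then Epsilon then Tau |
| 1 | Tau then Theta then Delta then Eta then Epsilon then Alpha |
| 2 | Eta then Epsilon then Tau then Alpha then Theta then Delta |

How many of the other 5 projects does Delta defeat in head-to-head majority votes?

Delta against each rival (13 reviewers):
Delta vs Tau: Delta preferred on 6+4 = 10 ballots; Delta wins 10–3.
Delta–Alpha: Delta 7–6.
Delta vs Eta: 11 to 2, Delta.
Delta vs Epsilon: Delta wins 11–2.
Delta vs Theta: Delta preferred on 6+4 = 10 ballots; Delta wins 10–3.
Delta beats Tau, Alpha, Eta, Epsilon, Theta — 5 pairwise wins.

5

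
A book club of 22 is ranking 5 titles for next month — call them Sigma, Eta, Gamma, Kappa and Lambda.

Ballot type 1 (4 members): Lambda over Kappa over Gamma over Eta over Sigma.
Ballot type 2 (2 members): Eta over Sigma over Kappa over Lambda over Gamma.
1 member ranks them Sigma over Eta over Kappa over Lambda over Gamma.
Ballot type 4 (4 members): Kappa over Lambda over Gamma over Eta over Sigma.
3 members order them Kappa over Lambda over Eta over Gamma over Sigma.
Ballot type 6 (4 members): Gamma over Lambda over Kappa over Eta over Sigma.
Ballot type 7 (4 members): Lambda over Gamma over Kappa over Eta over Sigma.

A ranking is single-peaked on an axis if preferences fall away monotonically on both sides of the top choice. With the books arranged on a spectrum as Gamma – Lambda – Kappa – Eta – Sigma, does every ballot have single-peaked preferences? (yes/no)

yes

Axis positions: Gamma=1, Lambda=2, Kappa=3, Eta=4, Sigma=5.
Ballot type 1 (peak Lambda at position 2): ranking walks positions 2-3-1-4-5, expanding outward from the peak — single-peaked.
Ballot type 2 (peak Eta at position 4): ranking walks positions 4-5-3-2-1, expanding outward from the peak — single-peaked.
Ballot type 3 (peak Sigma at position 5): ranking walks positions 5-4-3-2-1, expanding outward from the peak — single-peaked.
Ballot type 4 (peak Kappa at position 3): ranking walks positions 3-2-1-4-5, expanding outward from the peak — single-peaked.
Ballot type 5 (peak Kappa at position 3): ranking walks positions 3-2-4-1-5, expanding outward from the peak — single-peaked.
Ballot type 6 (peak Gamma at position 1): ranking walks positions 1-2-3-4-5, expanding outward from the peak — single-peaked.
Ballot type 7 (peak Lambda at position 2): ranking walks positions 2-1-3-4-5, expanding outward from the peak — single-peaked.
Every ranking is single-peaked on this axis.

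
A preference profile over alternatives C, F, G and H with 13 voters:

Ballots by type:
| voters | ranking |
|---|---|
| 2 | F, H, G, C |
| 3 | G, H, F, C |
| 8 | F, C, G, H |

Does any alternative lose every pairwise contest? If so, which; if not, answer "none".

Head-to-head results (13 voters):
C vs F: C is ranked higher on 0 ballots, F on 13. F wins 13–0.
C vs G: 8 to 5, C.
C vs H: C wins 8–5.
F vs G: F is ranked higher on 2+8 = 10 ballots, G on 3. F wins 10–3.
F–H: F 10–3.
G vs H: G preferred on 3+8 = 11 ballots; G wins 11–2.
Only H has no wins; H is the Condorcet loser.

H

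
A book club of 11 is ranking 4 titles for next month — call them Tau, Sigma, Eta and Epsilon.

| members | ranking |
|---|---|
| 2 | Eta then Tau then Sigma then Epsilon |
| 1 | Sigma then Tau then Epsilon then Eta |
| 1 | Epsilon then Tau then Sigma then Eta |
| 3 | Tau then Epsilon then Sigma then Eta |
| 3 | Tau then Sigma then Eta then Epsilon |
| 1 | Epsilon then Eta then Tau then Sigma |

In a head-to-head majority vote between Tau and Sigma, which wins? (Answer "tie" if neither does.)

Tau

Ballots ranking Tau above Sigma: 2 + 1 + 3 + 3 + 1 = 10.
Ballots ranking Sigma above Tau: 11 − 10 = 1.
Tau wins the head-to-head 10–1.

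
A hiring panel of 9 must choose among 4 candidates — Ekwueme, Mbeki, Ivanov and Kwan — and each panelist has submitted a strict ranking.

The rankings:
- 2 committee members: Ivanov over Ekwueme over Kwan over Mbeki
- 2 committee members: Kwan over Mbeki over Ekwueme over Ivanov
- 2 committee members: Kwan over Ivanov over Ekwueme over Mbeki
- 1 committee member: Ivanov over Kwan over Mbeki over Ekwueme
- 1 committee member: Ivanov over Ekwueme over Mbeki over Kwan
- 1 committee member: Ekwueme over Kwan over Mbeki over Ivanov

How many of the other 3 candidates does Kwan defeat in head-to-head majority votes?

Kwan against each rival (9 committee members):
Kwan vs Ekwueme: 2+2+1 = 5 for Kwan, 4 for Ekwueme — Kwan by 5–4.
Kwan vs Mbeki: 2+2+2+1+1 = 8 for Kwan, 1 for Mbeki — Kwan by 8–1.
Kwan vs Ivanov: Kwan is ranked higher on 2+2+1 = 5 ballots, Ivanov on 4. Kwan wins 5–4.
Kwan beats Ekwueme, Mbeki, Ivanov — 3 pairwise wins.

3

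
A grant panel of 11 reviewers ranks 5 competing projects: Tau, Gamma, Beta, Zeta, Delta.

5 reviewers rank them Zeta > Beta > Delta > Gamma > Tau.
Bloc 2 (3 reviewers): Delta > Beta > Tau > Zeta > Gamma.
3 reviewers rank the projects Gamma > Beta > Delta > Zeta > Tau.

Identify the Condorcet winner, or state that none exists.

Pairwise majorities:
Tau vs Gamma: Gamma, 8–3.
Tau vs Beta: 0 for Tau, 11 for Beta — Beta by 11–0.
Tau vs Zeta: 3 to 8, Zeta.
Tau vs Delta: 0 to 11, Delta.
Gamma vs Beta: 3 for Gamma, 8 for Beta — Beta by 8–3.
Gamma vs Zeta: Zeta wins 8–3.
Gamma vs Delta: 3 for Gamma, 8 for Delta — Delta by 8–3.
Beta vs Zeta: Beta preferred on 3+3 = 6 ballots; Beta wins 6–5.
Beta vs Delta: Beta wins 8–3.
Zeta vs Delta: 5 for Zeta, 6 for Delta — Delta by 6–5.
Beta defeats every rival head-to-head and is the Condorcet winner.

Beta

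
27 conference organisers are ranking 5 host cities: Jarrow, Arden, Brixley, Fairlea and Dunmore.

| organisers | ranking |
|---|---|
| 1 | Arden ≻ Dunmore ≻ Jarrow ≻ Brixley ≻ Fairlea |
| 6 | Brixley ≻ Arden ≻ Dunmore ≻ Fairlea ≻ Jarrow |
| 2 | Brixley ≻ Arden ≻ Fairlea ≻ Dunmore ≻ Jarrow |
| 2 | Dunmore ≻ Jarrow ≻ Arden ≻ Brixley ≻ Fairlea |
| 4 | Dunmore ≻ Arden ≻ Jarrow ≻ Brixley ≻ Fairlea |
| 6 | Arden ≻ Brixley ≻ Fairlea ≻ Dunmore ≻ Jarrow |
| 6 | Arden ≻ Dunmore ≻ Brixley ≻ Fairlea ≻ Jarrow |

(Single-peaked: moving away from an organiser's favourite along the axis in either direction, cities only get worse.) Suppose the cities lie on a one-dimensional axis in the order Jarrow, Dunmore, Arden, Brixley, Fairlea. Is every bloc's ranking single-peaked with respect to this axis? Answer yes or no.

Axis positions: Jarrow=1, Dunmore=2, Arden=3, Brixley=4, Fairlea=5.
Bloc 1 (peak Arden at position 3): ranking walks positions 3-2-1-4-5, expanding outward from the peak — single-peaked.
Bloc 2 (peak Brixley at position 4): ranking walks positions 4-3-2-5-1, expanding outward from the peak — single-peaked.
Bloc 3 (peak Brixley at position 4): ranking walks positions 4-3-5-2-1, expanding outward from the peak — single-peaked.
Bloc 4 (peak Dunmore at position 2): ranking walks positions 2-1-3-4-5, expanding outward from the peak — single-peaked.
Bloc 5 (peak Dunmore at position 2): ranking walks positions 2-3-1-4-5, expanding outward from the peak — single-peaked.
Bloc 6 (peak Arden at position 3): ranking walks positions 3-4-5-2-1, expanding outward from the peak — single-peaked.
Bloc 7 (peak Arden at position 3): ranking walks positions 3-2-4-5-1, expanding outward from the peak — single-peaked.
Every ranking is single-peaked on this axis.

yes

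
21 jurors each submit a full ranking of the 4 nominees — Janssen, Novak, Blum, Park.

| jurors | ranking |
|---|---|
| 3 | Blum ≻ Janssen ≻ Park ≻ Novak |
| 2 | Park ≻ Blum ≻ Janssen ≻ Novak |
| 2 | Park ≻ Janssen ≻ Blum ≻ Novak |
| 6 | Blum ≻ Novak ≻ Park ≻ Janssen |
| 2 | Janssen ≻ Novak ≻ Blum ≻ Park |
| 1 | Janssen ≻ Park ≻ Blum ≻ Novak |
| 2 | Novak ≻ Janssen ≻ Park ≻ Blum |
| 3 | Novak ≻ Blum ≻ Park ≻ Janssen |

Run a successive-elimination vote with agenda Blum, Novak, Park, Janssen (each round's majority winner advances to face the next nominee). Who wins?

Round 1: Blum vs Novak — 14–7, Blum advances.
Round 2: Blum vs Park — 14–7, Blum advances.
Round 3: Blum vs Janssen — 14–7, Blum advances.
The agenda winner is Blum.

Blum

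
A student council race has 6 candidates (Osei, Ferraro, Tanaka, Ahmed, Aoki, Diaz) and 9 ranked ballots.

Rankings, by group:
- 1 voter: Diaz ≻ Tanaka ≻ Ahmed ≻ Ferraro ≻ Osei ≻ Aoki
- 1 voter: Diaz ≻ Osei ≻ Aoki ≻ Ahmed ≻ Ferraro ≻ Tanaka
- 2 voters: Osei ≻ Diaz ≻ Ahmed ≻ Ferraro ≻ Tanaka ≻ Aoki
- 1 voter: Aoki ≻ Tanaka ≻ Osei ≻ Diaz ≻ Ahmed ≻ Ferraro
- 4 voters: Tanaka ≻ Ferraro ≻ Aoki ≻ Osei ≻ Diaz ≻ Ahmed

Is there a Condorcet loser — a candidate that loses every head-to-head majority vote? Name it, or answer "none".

Head-to-head results (9 voters):
Osei–Ferraro: Ferraro 5–4.
Osei vs Tanaka: Osei preferred on 1+2 = 3 ballots; Tanaka wins 6–3.
Osei vs Ahmed: 8 to 1, Osei.
Osei vs Aoki: 1+1+2 = 4 for Osei, 5 for Aoki — Aoki by 5–4.
Osei vs Diaz: Osei is ranked higher on 2+1+4 = 7 ballots, Diaz on 2. Osei wins 7–2.
Ferraro–Tanaka: Tanaka 6–3.
Ferraro vs Ahmed: Ahmed wins 5–4.
Ferraro vs Aoki: Ferraro, 7–2.
Ferraro vs Diaz: 4 for Ferraro, 5 for Diaz — Diaz by 5–4.
Tanaka vs Ahmed: Tanaka, 6–3.
Tanaka vs Aoki: 1+2+4 = 7 for Tanaka, 2 for Aoki — Tanaka by 7–2.
Tanaka vs Diaz: Tanaka, 5–4.
Ahmed vs Aoki: Aoki wins 6–3.
Ahmed–Diaz: Diaz 9–0.
Aoki vs Diaz: Aoki wins 5–4.
No candidate is winless: Osei beats Ahmed; Ferraro beats Osei; Tanaka beats Osei; Ahmed beats Ferraro; Aoki beats Osei; Diaz beats Ferraro. There is no Condorcet loser.

none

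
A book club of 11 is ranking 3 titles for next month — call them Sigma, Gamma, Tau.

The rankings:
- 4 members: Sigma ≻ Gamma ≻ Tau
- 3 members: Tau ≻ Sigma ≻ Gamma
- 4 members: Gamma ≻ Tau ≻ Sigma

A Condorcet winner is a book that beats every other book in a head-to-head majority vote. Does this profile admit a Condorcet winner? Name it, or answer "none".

Check each pair by majority over 11 ballots:
Sigma vs Gamma: Sigma wins 7–4.
Sigma vs Tau: Tau wins 7–4.
Gamma vs Tau: Gamma, 8–3.
Every book loses at least once (Sigma loses to Tau; Gamma loses to Sigma; Tau loses to Gamma). The majority relation contains the cycle Sigma > Gamma > Tau > Sigma, so there is no Condorcet winner.

none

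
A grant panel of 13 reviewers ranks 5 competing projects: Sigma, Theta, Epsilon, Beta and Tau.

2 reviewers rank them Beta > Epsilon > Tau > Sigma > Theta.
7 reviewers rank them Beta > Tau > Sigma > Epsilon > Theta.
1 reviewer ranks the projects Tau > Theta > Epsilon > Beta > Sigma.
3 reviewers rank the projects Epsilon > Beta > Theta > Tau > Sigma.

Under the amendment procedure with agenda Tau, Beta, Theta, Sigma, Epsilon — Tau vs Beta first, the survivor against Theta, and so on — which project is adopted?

Round 1: Tau vs Beta — 1–12, Beta advances.
Round 2: Beta vs Theta — 12–1, Beta advances.
Round 3: Beta vs Sigma — 13–0, Beta advances.
Round 4: Beta vs Epsilon — 9–4, Beta advances.
The agenda winner is Beta.

Beta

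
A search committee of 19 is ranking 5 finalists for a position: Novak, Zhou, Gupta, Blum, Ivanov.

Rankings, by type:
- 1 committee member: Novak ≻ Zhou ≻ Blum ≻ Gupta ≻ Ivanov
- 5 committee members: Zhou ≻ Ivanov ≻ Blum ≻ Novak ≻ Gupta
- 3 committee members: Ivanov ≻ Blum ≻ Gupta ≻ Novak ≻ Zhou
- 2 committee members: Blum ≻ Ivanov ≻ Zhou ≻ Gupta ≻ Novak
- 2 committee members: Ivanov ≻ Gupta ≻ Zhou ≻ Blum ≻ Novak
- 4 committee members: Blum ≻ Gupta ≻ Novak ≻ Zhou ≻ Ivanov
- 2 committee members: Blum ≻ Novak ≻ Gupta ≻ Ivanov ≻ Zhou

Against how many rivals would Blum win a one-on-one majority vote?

3

Blum against each rival (19 committee members):
Blum–Novak: Blum 18–1.
Blum vs Zhou: Blum, 11–8.
Blum vs Gupta: 1+5+3+2+4+2 = 17 for Blum, 2 for Gupta — Blum by 17–2.
Blum vs Ivanov: 1+2+4+2 = 9 for Blum, 10 for Ivanov — Ivanov by 10–9.
Blum beats Novak, Zhou, Gupta; loses to Ivanov — 3 pairwise wins.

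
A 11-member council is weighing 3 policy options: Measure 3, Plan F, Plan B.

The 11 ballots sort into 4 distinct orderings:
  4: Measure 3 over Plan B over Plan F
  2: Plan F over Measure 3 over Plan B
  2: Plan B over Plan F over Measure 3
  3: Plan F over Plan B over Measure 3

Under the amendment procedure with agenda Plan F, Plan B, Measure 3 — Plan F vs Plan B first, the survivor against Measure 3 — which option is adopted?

Round 1: Plan F vs Plan B — 5–6, Plan B advances.
Round 2: Plan B vs Measure 3 — 5–6, Measure 3 advances.
Measure 3 survives the agenda.

Measure 3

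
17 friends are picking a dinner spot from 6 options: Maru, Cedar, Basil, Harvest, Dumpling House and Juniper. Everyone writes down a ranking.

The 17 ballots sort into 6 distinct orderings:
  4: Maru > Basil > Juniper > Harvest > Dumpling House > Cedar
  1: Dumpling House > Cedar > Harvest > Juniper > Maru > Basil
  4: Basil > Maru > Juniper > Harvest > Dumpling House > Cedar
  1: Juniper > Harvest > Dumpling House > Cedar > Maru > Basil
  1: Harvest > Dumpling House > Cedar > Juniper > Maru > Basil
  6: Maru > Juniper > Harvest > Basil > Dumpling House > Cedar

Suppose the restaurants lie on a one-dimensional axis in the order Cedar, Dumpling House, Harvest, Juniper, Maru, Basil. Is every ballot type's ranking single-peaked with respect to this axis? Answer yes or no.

Axis positions: Cedar=1, Dumpling House=2, Harvest=3, Juniper=4, Maru=5, Basil=6.
Ballot type 1 (peak Maru at position 5): ranking walks positions 5-6-4-3-2-1, expanding outward from the peak — single-peaked.
Ballot type 2 (peak Dumpling House at position 2): ranking walks positions 2-1-3-4-5-6, expanding outward from the peak — single-peaked.
Ballot type 3 (peak Basil at position 6): ranking walks positions 6-5-4-3-2-1, expanding outward from the peak — single-peaked.
Ballot type 4 (peak Juniper at position 4): ranking walks positions 4-3-2-1-5-6, expanding outward from the peak — single-peaked.
Ballot type 5 (peak Harvest at position 3): ranking walks positions 3-2-1-4-5-6, expanding outward from the peak — single-peaked.
Ballot type 6 (peak Maru at position 5): ranking walks positions 5-4-3-6-2-1, expanding outward from the peak — single-peaked.
Every ranking is single-peaked on this axis.

yes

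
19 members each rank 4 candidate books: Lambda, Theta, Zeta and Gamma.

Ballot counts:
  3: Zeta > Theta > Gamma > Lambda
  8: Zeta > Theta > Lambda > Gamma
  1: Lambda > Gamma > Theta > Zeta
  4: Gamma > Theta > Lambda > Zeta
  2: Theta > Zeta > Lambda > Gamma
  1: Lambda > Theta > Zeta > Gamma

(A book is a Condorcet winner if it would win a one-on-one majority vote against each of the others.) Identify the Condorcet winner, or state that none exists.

Pairwise majorities:
Lambda vs Theta: 2 to 17, Theta.
Lambda vs Zeta: Lambda is ranked higher on 1+4+1 = 6 ballots, Zeta on 13. Zeta wins 13–6.
Lambda vs Gamma: Lambda is ranked higher on 8+1+2+1 = 12 ballots, Gamma on 7. Lambda wins 12–7.
Theta vs Zeta: 1+4+2+1 = 8 for Theta, 11 for Zeta — Zeta by 11–8.
Theta vs Gamma: 3+8+2+1 = 14 for Theta, 5 for Gamma — Theta by 14–5.
Zeta vs Gamma: 14 to 5, Zeta.
Zeta defeats every rival head-to-head and is the Condorcet winner.

Zeta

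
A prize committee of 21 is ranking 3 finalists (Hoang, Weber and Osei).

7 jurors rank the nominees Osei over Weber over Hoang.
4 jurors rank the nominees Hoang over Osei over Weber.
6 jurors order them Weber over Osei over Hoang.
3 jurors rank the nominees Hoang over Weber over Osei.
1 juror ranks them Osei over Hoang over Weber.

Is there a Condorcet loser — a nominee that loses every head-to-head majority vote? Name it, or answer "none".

Hoang

Head-to-head results (21 jurors):
Hoang vs Weber: Hoang is ranked higher on 4+3+1 = 8 ballots, Weber on 13. Weber wins 13–8.
Hoang vs Osei: Hoang preferred on 4+3 = 7 ballots; Osei wins 14–7.
Weber vs Osei: 6+3 = 9 for Weber, 12 for Osei — Osei by 12–9.
Hoang is beaten in every head-to-head and is the Condorcet loser.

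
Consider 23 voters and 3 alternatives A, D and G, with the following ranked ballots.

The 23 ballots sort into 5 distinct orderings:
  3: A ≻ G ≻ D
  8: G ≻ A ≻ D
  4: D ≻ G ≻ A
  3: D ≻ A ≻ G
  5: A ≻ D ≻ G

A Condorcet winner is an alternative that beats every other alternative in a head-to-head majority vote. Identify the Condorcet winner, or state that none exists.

Check each pair by majority over 23 ballots:
A vs D: A preferred on 3+8+5 = 16 ballots; A wins 16–7.
A vs G: G, 12–11.
D vs G: D wins 12–11.
Every alternative loses at least once (A loses to G; D loses to A; G loses to D). The majority relation contains the cycle A → D → G → A, so there is no Condorcet winner.

none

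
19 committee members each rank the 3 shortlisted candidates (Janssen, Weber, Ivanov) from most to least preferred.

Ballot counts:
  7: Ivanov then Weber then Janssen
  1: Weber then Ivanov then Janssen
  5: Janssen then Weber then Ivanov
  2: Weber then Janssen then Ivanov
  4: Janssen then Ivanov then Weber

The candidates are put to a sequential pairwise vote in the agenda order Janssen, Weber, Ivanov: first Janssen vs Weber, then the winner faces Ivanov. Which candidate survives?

Round 1: Janssen vs Weber — 9–10, Weber advances.
Round 2: Weber vs Ivanov — 8–11, Ivanov advances.
Ivanov survives the agenda.

Ivanov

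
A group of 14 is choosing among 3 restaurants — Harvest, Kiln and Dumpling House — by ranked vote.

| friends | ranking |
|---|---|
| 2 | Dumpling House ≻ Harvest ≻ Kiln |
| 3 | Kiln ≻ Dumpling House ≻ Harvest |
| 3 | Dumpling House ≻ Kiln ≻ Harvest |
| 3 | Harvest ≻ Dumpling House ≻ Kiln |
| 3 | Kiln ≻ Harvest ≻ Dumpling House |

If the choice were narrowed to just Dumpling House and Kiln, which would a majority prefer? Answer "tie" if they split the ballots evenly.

Ballots ranking Dumpling House above Kiln: 2 + 3 + 3 = 8.
Ballots ranking Kiln above Dumpling House: 14 − 8 = 6.
Dumpling House wins the head-to-head 8–6.

Dumpling House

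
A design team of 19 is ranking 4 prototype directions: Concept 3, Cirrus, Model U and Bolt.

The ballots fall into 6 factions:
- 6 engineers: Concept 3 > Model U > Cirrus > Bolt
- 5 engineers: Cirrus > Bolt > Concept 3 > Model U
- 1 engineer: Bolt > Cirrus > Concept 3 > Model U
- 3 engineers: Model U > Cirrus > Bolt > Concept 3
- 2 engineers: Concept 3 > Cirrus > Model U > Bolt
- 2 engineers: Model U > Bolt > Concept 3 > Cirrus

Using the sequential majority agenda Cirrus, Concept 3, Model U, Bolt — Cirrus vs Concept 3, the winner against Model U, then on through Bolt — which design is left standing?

Round 1: Cirrus vs Concept 3 — 9–10, Concept 3 advances.
Round 2: Concept 3 vs Model U — 14–5, Concept 3 advances.
Round 3: Concept 3 vs Bolt — 8–11, Bolt advances.
Bolt survives the agenda.

Bolt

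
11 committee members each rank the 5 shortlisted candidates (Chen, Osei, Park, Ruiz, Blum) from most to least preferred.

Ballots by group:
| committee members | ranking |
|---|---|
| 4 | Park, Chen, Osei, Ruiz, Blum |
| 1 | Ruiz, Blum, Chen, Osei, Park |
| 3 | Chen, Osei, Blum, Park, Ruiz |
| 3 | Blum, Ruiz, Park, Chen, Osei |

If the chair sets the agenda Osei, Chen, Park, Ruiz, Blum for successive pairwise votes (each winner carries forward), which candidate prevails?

Round 1: Osei vs Chen — 0–11, Chen advances.
Round 2: Chen vs Park — 4–7, Park advances.
Round 3: Park vs Ruiz — 7–4, Park advances.
Round 4: Park vs Blum — 4–7, Blum advances.
Blum survives the agenda.

Blum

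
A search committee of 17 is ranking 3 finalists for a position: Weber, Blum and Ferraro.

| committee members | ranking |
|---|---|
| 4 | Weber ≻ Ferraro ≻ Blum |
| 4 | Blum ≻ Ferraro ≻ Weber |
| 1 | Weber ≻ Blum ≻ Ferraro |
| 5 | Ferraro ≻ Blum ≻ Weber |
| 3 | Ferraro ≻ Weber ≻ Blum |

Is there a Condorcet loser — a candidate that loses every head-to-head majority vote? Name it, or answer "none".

Head-to-head results (17 committee members):
Weber vs Blum: Weber is ranked higher on 4+1+3 = 8 ballots, Blum on 9. Blum wins 9–8.
Weber vs Ferraro: 5 to 12, Ferraro.
Blum vs Ferraro: Blum is ranked higher on 4+1 = 5 ballots, Ferraro on 12. Ferraro wins 12–5.
Only Weber has no wins; Weber is the Condorcet loser.

Weber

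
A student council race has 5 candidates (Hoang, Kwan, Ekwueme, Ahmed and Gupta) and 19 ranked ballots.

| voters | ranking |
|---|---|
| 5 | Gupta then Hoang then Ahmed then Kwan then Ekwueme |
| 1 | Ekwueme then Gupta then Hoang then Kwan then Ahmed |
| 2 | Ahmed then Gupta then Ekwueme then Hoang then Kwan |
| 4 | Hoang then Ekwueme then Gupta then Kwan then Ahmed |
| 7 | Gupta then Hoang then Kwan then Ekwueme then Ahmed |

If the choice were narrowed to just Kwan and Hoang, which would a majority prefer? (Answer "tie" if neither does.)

Hoang

No ballot ranks Kwan above Hoang: 0.
Ballots ranking Hoang above Kwan: 19 − 0 = 19.
Hoang wins the head-to-head 19–0.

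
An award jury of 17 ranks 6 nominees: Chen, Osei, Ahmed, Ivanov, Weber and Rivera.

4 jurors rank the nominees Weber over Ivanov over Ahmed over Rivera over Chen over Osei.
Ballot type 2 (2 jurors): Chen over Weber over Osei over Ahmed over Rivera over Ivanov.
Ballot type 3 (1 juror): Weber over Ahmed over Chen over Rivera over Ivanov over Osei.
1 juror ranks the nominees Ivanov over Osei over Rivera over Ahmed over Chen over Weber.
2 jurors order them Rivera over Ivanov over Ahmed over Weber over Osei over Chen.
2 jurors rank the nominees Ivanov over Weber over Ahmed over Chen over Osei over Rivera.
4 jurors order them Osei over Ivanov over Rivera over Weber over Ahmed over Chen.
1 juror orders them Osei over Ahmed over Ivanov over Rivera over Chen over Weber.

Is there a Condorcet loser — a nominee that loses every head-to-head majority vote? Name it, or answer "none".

Pairwise majorities:
Chen vs Osei: 4+2+1+2 = 9 for Chen, 8 for Osei — Chen by 9–8.
Chen vs Ahmed: Chen is ranked higher on 2 ballots, Ahmed on 15. Ahmed wins 15–2.
Chen–Ivanov: Ivanov 14–3.
Chen vs Weber: Weber wins 13–4.
Chen vs Rivera: Rivera, 12–5.
Osei vs Ahmed: Ahmed wins 9–8.
Osei vs Ivanov: Osei is ranked higher on 2+4+1 = 7 ballots, Ivanov on 10. Ivanov wins 10–7.
Osei vs Weber: Osei preferred on 1+4+1 = 6 ballots; Weber wins 11–6.
Osei vs Rivera: Osei wins 10–7.
Ahmed vs Ivanov: 4 to 13, Ivanov.
Ahmed vs Weber: Weber, 13–4.
Ahmed vs Rivera: Ahmed, 10–7.
Ivanov–Weber: Ivanov 10–7.
Ivanov vs Rivera: Ivanov, 12–5.
Weber vs Rivera: Weber wins 9–8.
No nominee is winless: Chen beats Osei; Osei beats Rivera; Ahmed beats Chen; Ivanov beats Chen; Weber beats Chen; Rivera beats Chen. There is no Condorcet loser.

none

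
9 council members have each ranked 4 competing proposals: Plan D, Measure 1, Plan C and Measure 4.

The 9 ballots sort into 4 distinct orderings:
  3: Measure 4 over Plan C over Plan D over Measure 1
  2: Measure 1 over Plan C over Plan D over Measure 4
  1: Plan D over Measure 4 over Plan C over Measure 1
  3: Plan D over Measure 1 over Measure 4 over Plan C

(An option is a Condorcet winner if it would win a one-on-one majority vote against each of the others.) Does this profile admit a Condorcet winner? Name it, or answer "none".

none

Check each pair by majority over 9 ballots:
Plan D vs Measure 1: Plan D, 7–2.
Plan D vs Plan C: Plan C wins 5–4.
Plan D vs Measure 4: Plan D wins 6–3.
Measure 1–Plan C: Measure 1 5–4.
Measure 1–Measure 4: Measure 1 5–4.
Plan C vs Measure 4: Measure 4 wins 7–2.
Every option loses at least once (Plan D loses to Plan C; Measure 1 loses to Plan D; Plan C loses to Measure 1; Measure 4 loses to Plan D). The majority relation contains the cycle Plan D > Measure 1 > Plan C > Plan D, so there is no Condorcet winner.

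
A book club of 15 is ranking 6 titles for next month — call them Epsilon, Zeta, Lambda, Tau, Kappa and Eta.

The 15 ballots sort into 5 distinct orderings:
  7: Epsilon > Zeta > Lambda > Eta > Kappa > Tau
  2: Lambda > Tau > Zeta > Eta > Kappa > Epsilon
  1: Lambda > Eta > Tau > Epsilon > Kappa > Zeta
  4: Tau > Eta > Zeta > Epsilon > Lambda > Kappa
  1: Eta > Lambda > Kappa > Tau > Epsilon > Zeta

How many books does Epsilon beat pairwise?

3

Epsilon against each rival (15 members):
Epsilon vs Zeta: Epsilon is ranked higher on 7+1+1 = 9 ballots, Zeta on 6. Epsilon wins 9–6.
Epsilon vs Lambda: Epsilon, 11–4.
Epsilon vs Tau: 7 for Epsilon, 8 for Tau — Tau by 8–7.
Epsilon vs Kappa: Epsilon, 12–3.
Epsilon vs Eta: Epsilon is ranked higher on 7 ballots, Eta on 8. Eta wins 8–7.
Epsilon beats Zeta, Lambda, Kappa; loses to Tau, Eta — 3 pairwise wins.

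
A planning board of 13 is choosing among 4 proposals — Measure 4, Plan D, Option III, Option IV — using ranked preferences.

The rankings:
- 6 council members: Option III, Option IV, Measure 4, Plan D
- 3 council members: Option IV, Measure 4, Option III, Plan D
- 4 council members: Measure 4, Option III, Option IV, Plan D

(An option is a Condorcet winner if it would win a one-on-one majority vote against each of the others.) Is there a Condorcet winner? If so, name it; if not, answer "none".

none

Pairwise majorities:
Measure 4 vs Plan D: Measure 4, 13–0.
Measure 4 vs Option III: Measure 4, 7–6.
Measure 4 vs Option IV: Option IV, 9–4.
Plan D vs Option III: Option III wins 13–0.
Plan D–Option IV: Option IV 13–0.
Option III–Option IV: Option III 10–3.
Each option drops at least one matchup (Measure 4 loses to Option IV; Plan D loses to Measure 4; Option III loses to Measure 4; Option IV loses to Option III); the cycle Measure 4 → Option III → Option IV → Measure 4 rules out a Condorcet winner.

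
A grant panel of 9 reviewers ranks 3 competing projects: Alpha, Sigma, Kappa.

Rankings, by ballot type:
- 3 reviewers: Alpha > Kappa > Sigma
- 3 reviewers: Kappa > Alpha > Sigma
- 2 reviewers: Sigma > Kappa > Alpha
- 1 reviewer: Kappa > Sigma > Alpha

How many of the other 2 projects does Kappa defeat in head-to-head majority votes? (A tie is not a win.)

Kappa against each rival (9 reviewers):
Kappa vs Alpha: Kappa, 6–3.
Kappa vs Sigma: Kappa preferred on 3+3+1 = 7 ballots; Kappa wins 7–2.
Kappa beats Alpha, Sigma — 2 pairwise wins.

2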